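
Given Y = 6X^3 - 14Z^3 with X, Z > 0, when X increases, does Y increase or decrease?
Y increases

Taking the partial derivative:
∂Y/∂X = 18X^2

∂Y/∂X = 18X^2 > 0 (assuming positive values)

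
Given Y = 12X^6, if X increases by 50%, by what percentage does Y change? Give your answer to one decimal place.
1039.1%

For Y = 12X^6:
If X → X(1 + 0.5)
Then Y → Y · (1 + 0.5)^6
     ≈ Y · 11.3906

Percentage change = ((1 + 0.5)^6 − 1) × 100% ≈ 1039.1%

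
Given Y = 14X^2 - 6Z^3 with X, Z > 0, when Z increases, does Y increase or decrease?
Y decreases

Taking the partial derivative:
∂Y/∂Z = -18Z^2

∂Y/∂Z = -18Z^2 < 0 (assuming positive values)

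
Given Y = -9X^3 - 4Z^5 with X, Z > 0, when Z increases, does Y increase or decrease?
Y decreases

Taking the partial derivative:
∂Y/∂Z = -20Z^4

∂Y/∂Z = -20Z^4 < 0 (assuming positive values)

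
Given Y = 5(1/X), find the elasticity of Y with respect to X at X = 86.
Elasticity = -1

Elasticity = (dY/dX) · (X/Y)

dY/dX = -5/X²
At X = 86: dY/dX = -5/7396, Y = 5/86

Elasticity = (-5/7396) · (86 / (5/86)) = -1

Interpretation: for a small percentage change in X, the percentage change in Y is approximately -1.00 times as large.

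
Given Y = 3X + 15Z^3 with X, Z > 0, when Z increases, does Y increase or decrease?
Y increases

Taking the partial derivative:
∂Y/∂Z = 45Z^2

∂Y/∂Z = 45Z^2 > 0 (assuming positive values)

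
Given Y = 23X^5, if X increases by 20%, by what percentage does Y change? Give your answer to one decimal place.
148.8%

For Y = 23X^5:
If X → X(1 + 0.2)
Then Y → Y · (1 + 0.2)^5
     ≈ Y · 2.4883

Percentage change = ((1 + 0.2)^5 − 1) × 100% ≈ 148.8%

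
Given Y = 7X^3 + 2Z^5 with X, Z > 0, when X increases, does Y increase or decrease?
Y increases

Taking the partial derivative:
∂Y/∂X = 21X^2

∂Y/∂X = 21X^2 > 0 (assuming positive values)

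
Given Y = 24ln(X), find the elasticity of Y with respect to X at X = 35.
Elasticity = 1/ln(35) ≈ 0.2813

Elasticity = (dY/dX) · (X/Y)

dY/dX = 24/X
At X = 35: dY/dX = 24/35, Y = 24·ln(35)

Elasticity = (24/35) · (35 / (24·ln(35))) = 1/ln(35) ≈ 0.2813

Interpretation: for a small percentage change in X, the percentage change in Y is approximately 0.28 times as large.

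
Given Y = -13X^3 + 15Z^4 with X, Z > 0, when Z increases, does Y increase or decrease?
Y increases

Taking the partial derivative:
∂Y/∂Z = 60Z^3

∂Y/∂Z = 60Z^3 > 0 (assuming positive values)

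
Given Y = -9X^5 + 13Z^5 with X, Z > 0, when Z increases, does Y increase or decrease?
Y increases

Taking the partial derivative:
∂Y/∂Z = 65Z^4

∂Y/∂Z = 65Z^4 > 0 (assuming positive values)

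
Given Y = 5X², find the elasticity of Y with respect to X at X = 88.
Elasticity = 2

Elasticity = (dY/dX) · (X/Y)

dY/dX = 10·X
At X = 88: dY/dX = 880, Y = 38720

Elasticity = 880 · (88 / 38720) = 2

Interpretation: for a small percentage change in X, the percentage change in Y is approximately 2.00 times as large.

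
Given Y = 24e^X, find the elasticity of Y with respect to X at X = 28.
Elasticity = 28

Elasticity = (dY/dX) · (X/Y)

dY/dX = 24·e^X
At X = 28: dY/dX = 24·e^28, Y = 24·e^28

Elasticity = (24·e^28) · (28 / (24·e^28)) = 28

Interpretation: for a small percentage change in X, the percentage change in Y is approximately 28.00 times as large.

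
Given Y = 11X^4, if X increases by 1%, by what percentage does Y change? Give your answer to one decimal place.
4.1%

For Y = 11X^4:
If X → X(1 + 0.01)
Then Y → Y · (1 + 0.01)^4
     ≈ Y · 1.0406

Percentage change = ((1 + 0.01)^4 − 1) × 100% ≈ 4.1%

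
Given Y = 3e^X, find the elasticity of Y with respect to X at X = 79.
Elasticity = 79

Elasticity = (dY/dX) · (X/Y)

dY/dX = 3·e^X
At X = 79: dY/dX = 3·e^79, Y = 3·e^79

Elasticity = (3·e^79) · (79 / (3·e^79)) = 79

Interpretation: for a small percentage change in X, the percentage change in Y is approximately 79.00 times as large.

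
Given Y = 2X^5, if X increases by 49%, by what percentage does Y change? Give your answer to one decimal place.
634.4%

For Y = 2X^5:
If X → X(1 + 0.49)
Then Y → Y · (1 + 0.49)^5
     ≈ Y · 7.3440

Percentage change = ((1 + 0.49)^5 − 1) × 100% ≈ 634.4%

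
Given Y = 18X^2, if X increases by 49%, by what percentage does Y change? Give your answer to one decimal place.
122.0%

For Y = 18X^2:
If X → X(1 + 0.49)
Then Y → Y · (1 + 0.49)^2
     = Y · 2.2201

Percentage change = ((1 + 0.49)^2 − 1) × 100% ≈ 122.0%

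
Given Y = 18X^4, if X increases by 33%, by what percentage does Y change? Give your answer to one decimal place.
212.9%

For Y = 18X^4:
If X → X(1 + 0.33)
Then Y → Y · (1 + 0.33)^4
     ≈ Y · 3.1290

Percentage change = ((1 + 0.33)^4 − 1) × 100% ≈ 212.9%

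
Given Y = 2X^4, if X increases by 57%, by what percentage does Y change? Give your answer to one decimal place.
507.6%

For Y = 2X^4:
If X → X(1 + 0.57)
Then Y → Y · (1 + 0.57)^4
     ≈ Y · 6.0757

Percentage change = ((1 + 0.57)^4 − 1) × 100% ≈ 507.6%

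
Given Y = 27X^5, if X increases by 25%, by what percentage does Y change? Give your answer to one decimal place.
205.2%

For Y = 27X^5:
If X → X(1 + 0.25)
Then Y → Y · (1 + 0.25)^5
     ≈ Y · 3.0518

Percentage change = ((1 + 0.25)^5 − 1) × 100% ≈ 205.2%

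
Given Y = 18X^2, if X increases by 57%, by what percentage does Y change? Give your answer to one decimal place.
146.5%

For Y = 18X^2:
If X → X(1 + 0.57)
Then Y → Y · (1 + 0.57)^2
     = Y · 2.4649

Percentage change = ((1 + 0.57)^2 − 1) × 100% ≈ 146.5%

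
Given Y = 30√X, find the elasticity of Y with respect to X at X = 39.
Elasticity = 1/2

Elasticity = (dY/dX) · (X/Y)

dY/dX = 15/√X
At X = 39: dY/dX = 5·√39/13, Y = 30·√39

Elasticity = (5·√39/13) · (39 / (30·√39)) = 1/2

Interpretation: for a small percentage change in X, the percentage change in Y is approximately 0.50 times as large.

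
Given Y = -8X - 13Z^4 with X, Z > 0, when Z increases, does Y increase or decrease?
Y decreases

Taking the partial derivative:
∂Y/∂Z = -52Z^3

∂Y/∂Z = -52Z^3 < 0 (assuming positive values)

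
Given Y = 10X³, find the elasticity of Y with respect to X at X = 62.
Elasticity = 3

Elasticity = (dY/dX) · (X/Y)

dY/dX = 30·X²
At X = 62: dY/dX = 115320, Y = 2383280

Elasticity = 115320 · (62 / 2383280) = 3

Interpretation: for a small percentage change in X, the percentage change in Y is approximately 3.00 times as large.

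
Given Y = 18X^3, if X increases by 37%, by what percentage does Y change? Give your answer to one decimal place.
157.1%

For Y = 18X^3:
If X → X(1 + 0.37)
Then Y → Y · (1 + 0.37)^3
     ≈ Y · 2.5714

Percentage change = ((1 + 0.37)^3 − 1) × 100% ≈ 157.1%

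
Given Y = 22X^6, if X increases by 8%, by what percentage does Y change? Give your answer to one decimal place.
58.7%

For Y = 22X^6:
If X → X(1 + 0.08)
Then Y → Y · (1 + 0.08)^6
     ≈ Y · 1.5869

Percentage change = ((1 + 0.08)^6 − 1) × 100% ≈ 58.7%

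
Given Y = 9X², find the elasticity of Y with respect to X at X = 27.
Elasticity = 2

Elasticity = (dY/dX) · (X/Y)

dY/dX = 18·X
At X = 27: dY/dX = 486, Y = 6561

Elasticity = 486 · (27 / 6561) = 2

Interpretation: for a small percentage change in X, the percentage change in Y is approximately 2.00 times as large.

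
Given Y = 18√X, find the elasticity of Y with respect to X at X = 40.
Elasticity = 1/2

Elasticity = (dY/dX) · (X/Y)

dY/dX = 9/√X
At X = 40: dY/dX = 9·√10/20, Y = 36·√10

Elasticity = (9·√10/20) · (40 / (36·√10)) = 1/2

Interpretation: for a small percentage change in X, the percentage change in Y is approximately 0.50 times as large.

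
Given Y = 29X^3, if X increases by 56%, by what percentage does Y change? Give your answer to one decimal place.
279.6%

For Y = 29X^3:
If X → X(1 + 0.56)
Then Y → Y · (1 + 0.56)^3
     ≈ Y · 3.7964

Percentage change = ((1 + 0.56)^3 − 1) × 100% ≈ 279.6%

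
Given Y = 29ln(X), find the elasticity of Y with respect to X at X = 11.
Elasticity = 1/ln(11) ≈ 0.4170

Elasticity = (dY/dX) · (X/Y)

dY/dX = 29/X
At X = 11: dY/dX = 29/11, Y = 29·ln(11)

Elasticity = (29/11) · (11 / (29·ln(11))) = 1/ln(11) ≈ 0.4170

Interpretation: for a small percentage change in X, the percentage change in Y is approximately 0.42 times as large.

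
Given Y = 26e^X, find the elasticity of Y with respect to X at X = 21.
Elasticity = 21

Elasticity = (dY/dX) · (X/Y)

dY/dX = 26·e^X
At X = 21: dY/dX = 26·e^21, Y = 26·e^21

Elasticity = (26·e^21) · (21 / (26·e^21)) = 21

Interpretation: for a small percentage change in X, the percentage change in Y is approximately 21.00 times as large.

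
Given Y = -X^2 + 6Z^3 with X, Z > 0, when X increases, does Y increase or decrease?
Y decreases

Taking the partial derivative:
∂Y/∂X = -2X

∂Y/∂X = -2X < 0 (assuming positive values)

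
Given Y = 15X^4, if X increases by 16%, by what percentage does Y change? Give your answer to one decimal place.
81.1%

For Y = 15X^4:
If X → X(1 + 0.16)
Then Y → Y · (1 + 0.16)^4
     ≈ Y · 1.8106

Percentage change = ((1 + 0.16)^4 − 1) × 100% ≈ 81.1%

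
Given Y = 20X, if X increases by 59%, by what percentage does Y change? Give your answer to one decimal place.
59.0%

For Y = 20X:
If X → X(1 + 0.59)
Then Y → Y · (1 + 0.59)^1
     = Y · 1.5900

Percentage change = ((1 + 0.59)^1 − 1) × 100% = 59.0%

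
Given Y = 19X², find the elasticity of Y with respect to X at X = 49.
Elasticity = 2

Elasticity = (dY/dX) · (X/Y)

dY/dX = 38·X
At X = 49: dY/dX = 1862, Y = 45619

Elasticity = 1862 · (49 / 45619) = 2

Interpretation: for a small percentage change in X, the percentage change in Y is approximately 2.00 times as large.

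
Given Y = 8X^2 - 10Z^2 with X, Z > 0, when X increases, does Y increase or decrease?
Y increases

Taking the partial derivative:
∂Y/∂X = 16X

∂Y/∂X = 16X > 0 (assuming positive values)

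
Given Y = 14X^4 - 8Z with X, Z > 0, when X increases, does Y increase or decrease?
Y increases

Taking the partial derivative:
∂Y/∂X = 56X^3

∂Y/∂X = 56X^3 > 0 (assuming positive values)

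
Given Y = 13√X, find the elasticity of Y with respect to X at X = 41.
Elasticity = 1/2

Elasticity = (dY/dX) · (X/Y)

dY/dX = 13/(2·√X)
At X = 41: dY/dX = 13·√41/82, Y = 13·√41

Elasticity = (13·√41/82) · (41 / (13·√41)) = 1/2

Interpretation: for a small percentage change in X, the percentage change in Y is approximately 0.50 times as large.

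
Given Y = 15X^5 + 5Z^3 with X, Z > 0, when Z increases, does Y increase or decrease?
Y increases

Taking the partial derivative:
∂Y/∂Z = 15Z^2

∂Y/∂Z = 15Z^2 > 0 (assuming positive values)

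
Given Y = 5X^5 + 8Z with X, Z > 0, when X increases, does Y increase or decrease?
Y increases

Taking the partial derivative:
∂Y/∂X = 25X^4

∂Y/∂X = 25X^4 > 0 (assuming positive values)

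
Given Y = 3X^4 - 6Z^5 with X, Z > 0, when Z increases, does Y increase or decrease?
Y decreases

Taking the partial derivative:
∂Y/∂Z = -30Z^4

∂Y/∂Z = -30Z^4 < 0 (assuming positive values)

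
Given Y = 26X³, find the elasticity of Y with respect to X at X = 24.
Elasticity = 3

Elasticity = (dY/dX) · (X/Y)

dY/dX = 78·X²
At X = 24: dY/dX = 44928, Y = 359424

Elasticity = 44928 · (24 / 359424) = 3

Interpretation: for a small percentage change in X, the percentage change in Y is approximately 3.00 times as large.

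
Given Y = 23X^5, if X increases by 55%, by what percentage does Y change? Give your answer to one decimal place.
794.7%

For Y = 23X^5:
If X → X(1 + 0.55)
Then Y → Y · (1 + 0.55)^5
     ≈ Y · 8.9466

Percentage change = ((1 + 0.55)^5 − 1) × 100% ≈ 794.7%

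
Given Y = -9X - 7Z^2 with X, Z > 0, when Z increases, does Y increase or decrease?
Y decreases

Taking the partial derivative:
∂Y/∂Z = -14Z

∂Y/∂Z = -14Z < 0 (assuming positive values)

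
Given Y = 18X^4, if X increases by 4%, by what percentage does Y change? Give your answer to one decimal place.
17.0%

For Y = 18X^4:
If X → X(1 + 0.04)
Then Y → Y · (1 + 0.04)^4
     ≈ Y · 1.1699

Percentage change = ((1 + 0.04)^4 − 1) × 100% ≈ 17.0%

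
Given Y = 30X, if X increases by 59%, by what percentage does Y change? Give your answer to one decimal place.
59.0%

For Y = 30X:
If X → X(1 + 0.59)
Then Y → Y · (1 + 0.59)^1
     = Y · 1.5900

Percentage change = ((1 + 0.59)^1 − 1) × 100% = 59.0%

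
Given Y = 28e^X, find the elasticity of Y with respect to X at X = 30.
Elasticity = 30

Elasticity = (dY/dX) · (X/Y)

dY/dX = 28·e^X
At X = 30: dY/dX = 28·e^30, Y = 28·e^30

Elasticity = (28·e^30) · (30 / (28·e^30)) = 30

Interpretation: for a small percentage change in X, the percentage change in Y is approximately 30.00 times as large.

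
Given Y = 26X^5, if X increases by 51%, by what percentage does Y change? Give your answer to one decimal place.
685.0%

For Y = 26X^5:
If X → X(1 + 0.51)
Then Y → Y · (1 + 0.51)^5
     ≈ Y · 7.8503

Percentage change = ((1 + 0.51)^5 − 1) × 100% ≈ 685.0%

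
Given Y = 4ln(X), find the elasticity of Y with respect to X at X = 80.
Elasticity = 1/ln(80) ≈ 0.2282

Elasticity = (dY/dX) · (X/Y)

dY/dX = 4/X
At X = 80: dY/dX = 1/20, Y = 4·ln(80)

Elasticity = (1/20) · (80 / (4·ln(80))) = 1/ln(80) ≈ 0.2282

Interpretation: for a small percentage change in X, the percentage change in Y is approximately 0.23 times as large.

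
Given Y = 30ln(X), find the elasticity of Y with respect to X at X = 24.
Elasticity = 1/ln(24) ≈ 0.3147

Elasticity = (dY/dX) · (X/Y)

dY/dX = 30/X
At X = 24: dY/dX = 5/4, Y = 30·ln(24)

Elasticity = (5/4) · (24 / (30·ln(24))) = 1/ln(24) ≈ 0.3147

Interpretation: for a small percentage change in X, the percentage change in Y is approximately 0.31 times as large.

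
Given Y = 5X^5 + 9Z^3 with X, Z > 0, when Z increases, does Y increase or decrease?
Y increases

Taking the partial derivative:
∂Y/∂Z = 27Z^2

∂Y/∂Z = 27Z^2 > 0 (assuming positive values)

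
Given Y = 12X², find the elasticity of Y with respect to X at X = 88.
Elasticity = 2

Elasticity = (dY/dX) · (X/Y)

dY/dX = 24·X
At X = 88: dY/dX = 2112, Y = 92928

Elasticity = 2112 · (88 / 92928) = 2

Interpretation: for a small percentage change in X, the percentage change in Y is approximately 2.00 times as large.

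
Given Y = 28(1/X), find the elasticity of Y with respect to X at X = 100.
Elasticity = -1

Elasticity = (dY/dX) · (X/Y)

dY/dX = -28/X²
At X = 100: dY/dX = -7/2500, Y = 7/25

Elasticity = (-7/2500) · (100 / (7/25)) = -1

Interpretation: for a small percentage change in X, the percentage change in Y is approximately -1.00 times as large.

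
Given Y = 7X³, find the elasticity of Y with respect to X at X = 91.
Elasticity = 3

Elasticity = (dY/dX) · (X/Y)

dY/dX = 21·X²
At X = 91: dY/dX = 173901, Y = 5274997

Elasticity = 173901 · (91 / 5274997) = 3

Interpretation: for a small percentage change in X, the percentage change in Y is approximately 3.00 times as large.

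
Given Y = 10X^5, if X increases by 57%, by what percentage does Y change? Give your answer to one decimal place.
853.9%

For Y = 10X^5:
If X → X(1 + 0.57)
Then Y → Y · (1 + 0.57)^5
     ≈ Y · 9.5389

Percentage change = ((1 + 0.57)^5 − 1) × 100% ≈ 853.9%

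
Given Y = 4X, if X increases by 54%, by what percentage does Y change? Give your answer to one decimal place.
54.0%

For Y = 4X:
If X → X(1 + 0.54)
Then Y → Y · (1 + 0.54)^1
     = Y · 1.5400

Percentage change = ((1 + 0.54)^1 − 1) × 100% = 54.0%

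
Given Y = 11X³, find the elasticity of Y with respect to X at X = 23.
Elasticity = 3

Elasticity = (dY/dX) · (X/Y)

dY/dX = 33·X²
At X = 23: dY/dX = 17457, Y = 133837

Elasticity = 17457 · (23 / 133837) = 3

Interpretation: for a small percentage change in X, the percentage change in Y is approximately 3.00 times as large.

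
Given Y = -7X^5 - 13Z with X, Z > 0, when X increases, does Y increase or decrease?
Y decreases

Taking the partial derivative:
∂Y/∂X = -35X^4

∂Y/∂X = -35X^4 < 0 (assuming positive values)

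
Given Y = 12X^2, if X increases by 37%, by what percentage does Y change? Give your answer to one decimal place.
87.7%

For Y = 12X^2:
If X → X(1 + 0.37)
Then Y → Y · (1 + 0.37)^2
     = Y · 1.8769

Percentage change = ((1 + 0.37)^2 − 1) × 100% ≈ 87.7%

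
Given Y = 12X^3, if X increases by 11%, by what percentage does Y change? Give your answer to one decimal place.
36.8%

For Y = 12X^3:
If X → X(1 + 0.11)
Then Y → Y · (1 + 0.11)^3
     ≈ Y · 1.3676

Percentage change = ((1 + 0.11)^3 − 1) × 100% ≈ 36.8%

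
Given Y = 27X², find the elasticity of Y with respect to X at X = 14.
Elasticity = 2

Elasticity = (dY/dX) · (X/Y)

dY/dX = 54·X
At X = 14: dY/dX = 756, Y = 5292

Elasticity = 756 · (14 / 5292) = 2

Interpretation: for a small percentage change in X, the percentage change in Y is approximately 2.00 times as large.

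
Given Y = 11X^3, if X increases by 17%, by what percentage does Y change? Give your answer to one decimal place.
60.2%

For Y = 11X^3:
If X → X(1 + 0.17)
Then Y → Y · (1 + 0.17)^3
     ≈ Y · 1.6016

Percentage change = ((1 + 0.17)^3 − 1) × 100% ≈ 60.2%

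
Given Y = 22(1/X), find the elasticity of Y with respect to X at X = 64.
Elasticity = -1

Elasticity = (dY/dX) · (X/Y)

dY/dX = -22/X²
At X = 64: dY/dX = -11/2048, Y = 11/32

Elasticity = (-11/2048) · (64 / (11/32)) = -1

Interpretation: for a small percentage change in X, the percentage change in Y is approximately -1.00 times as large.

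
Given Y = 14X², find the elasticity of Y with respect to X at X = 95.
Elasticity = 2

Elasticity = (dY/dX) · (X/Y)

dY/dX = 28·X
At X = 95: dY/dX = 2660, Y = 126350

Elasticity = 2660 · (95 / 126350) = 2

Interpretation: for a small percentage change in X, the percentage change in Y is approximately 2.00 times as large.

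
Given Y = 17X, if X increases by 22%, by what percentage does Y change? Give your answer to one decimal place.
22.0%

For Y = 17X:
If X → X(1 + 0.22)
Then Y → Y · (1 + 0.22)^1
     = Y · 1.2200

Percentage change = ((1 + 0.22)^1 − 1) × 100% = 22.0%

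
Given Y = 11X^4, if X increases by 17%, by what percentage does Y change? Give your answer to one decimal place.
87.4%

For Y = 11X^4:
If X → X(1 + 0.17)
Then Y → Y · (1 + 0.17)^4
     ≈ Y · 1.8739

Percentage change = ((1 + 0.17)^4 − 1) × 100% ≈ 87.4%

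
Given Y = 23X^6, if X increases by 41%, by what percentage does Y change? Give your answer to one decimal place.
685.8%

For Y = 23X^6:
If X → X(1 + 0.41)
Then Y → Y · (1 + 0.41)^6
     ≈ Y · 7.8580

Percentage change = ((1 + 0.41)^6 − 1) × 100% ≈ 685.8%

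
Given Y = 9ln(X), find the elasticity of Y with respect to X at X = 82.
Elasticity = 1/ln(82) ≈ 0.2269

Elasticity = (dY/dX) · (X/Y)

dY/dX = 9/X
At X = 82: dY/dX = 9/82, Y = 9·ln(82)

Elasticity = (9/82) · (82 / (9·ln(82))) = 1/ln(82) ≈ 0.2269

Interpretation: for a small percentage change in X, the percentage change in Y is approximately 0.23 times as large.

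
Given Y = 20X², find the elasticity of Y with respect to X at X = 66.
Elasticity = 2

Elasticity = (dY/dX) · (X/Y)

dY/dX = 40·X
At X = 66: dY/dX = 2640, Y = 87120

Elasticity = 2640 · (66 / 87120) = 2

Interpretation: for a small percentage change in X, the percentage change in Y is approximately 2.00 times as large.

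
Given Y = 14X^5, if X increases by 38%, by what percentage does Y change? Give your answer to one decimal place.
400.5%

For Y = 14X^5:
If X → X(1 + 0.38)
Then Y → Y · (1 + 0.38)^5
     ≈ Y · 5.0049

Percentage change = ((1 + 0.38)^5 − 1) × 100% ≈ 400.5%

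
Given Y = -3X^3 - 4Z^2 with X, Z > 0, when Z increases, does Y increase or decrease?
Y decreases

Taking the partial derivative:
∂Y/∂Z = -8Z

∂Y/∂Z = -8Z < 0 (assuming positive values)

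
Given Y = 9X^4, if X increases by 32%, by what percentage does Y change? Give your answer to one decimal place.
203.6%

For Y = 9X^4:
If X → X(1 + 0.32)
Then Y → Y · (1 + 0.32)^4
     ≈ Y · 3.0360

Percentage change = ((1 + 0.32)^4 − 1) × 100% ≈ 203.6%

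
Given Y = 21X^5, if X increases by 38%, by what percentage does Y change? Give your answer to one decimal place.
400.5%

For Y = 21X^5:
If X → X(1 + 0.38)
Then Y → Y · (1 + 0.38)^5
     ≈ Y · 5.0049

Percentage change = ((1 + 0.38)^5 − 1) × 100% ≈ 400.5%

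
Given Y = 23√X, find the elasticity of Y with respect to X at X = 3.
Elasticity = 1/2

Elasticity = (dY/dX) · (X/Y)

dY/dX = 23/(2·√X)
At X = 3: dY/dX = 23·√3/6, Y = 23·√3

Elasticity = (23·√3/6) · (3 / (23·√3)) = 1/2

Interpretation: for a small percentage change in X, the percentage change in Y is approximately 0.50 times as large.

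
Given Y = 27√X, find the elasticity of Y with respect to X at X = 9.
Elasticity = 1/2

Elasticity = (dY/dX) · (X/Y)

dY/dX = 27/(2·√X)
At X = 9: dY/dX = 9/2, Y = 81

Elasticity = (9/2) · (9 / 81) = 1/2

Interpretation: for a small percentage change in X, the percentage change in Y is approximately 0.50 times as large.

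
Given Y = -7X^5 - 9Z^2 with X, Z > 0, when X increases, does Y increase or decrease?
Y decreases

Taking the partial derivative:
∂Y/∂X = -35X^4

∂Y/∂X = -35X^4 < 0 (assuming positive values)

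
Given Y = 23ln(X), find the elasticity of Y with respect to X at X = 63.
Elasticity = 1/ln(63) ≈ 0.2414

Elasticity = (dY/dX) · (X/Y)

dY/dX = 23/X
At X = 63: dY/dX = 23/63, Y = 23·ln(63)

Elasticity = (23/63) · (63 / (23·ln(63))) = 1/ln(63) ≈ 0.2414

Interpretation: for a small percentage change in X, the percentage change in Y is approximately 0.24 times as large.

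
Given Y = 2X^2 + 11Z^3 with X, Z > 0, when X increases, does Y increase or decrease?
Y increases

Taking the partial derivative:
∂Y/∂X = 4X

∂Y/∂X = 4X > 0 (assuming positive values)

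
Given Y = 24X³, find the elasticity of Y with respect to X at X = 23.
Elasticity = 3

Elasticity = (dY/dX) · (X/Y)

dY/dX = 72·X²
At X = 23: dY/dX = 38088, Y = 292008

Elasticity = 38088 · (23 / 292008) = 3

Interpretation: for a small percentage change in X, the percentage change in Y is approximately 3.00 times as large.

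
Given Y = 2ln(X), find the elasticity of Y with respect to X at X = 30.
Elasticity = 1/ln(30) ≈ 0.2940

Elasticity = (dY/dX) · (X/Y)

dY/dX = 2/X
At X = 30: dY/dX = 1/15, Y = 2·ln(30)

Elasticity = (1/15) · (30 / (2·ln(30))) = 1/ln(30) ≈ 0.2940

Interpretation: for a small percentage change in X, the percentage change in Y is approximately 0.29 times as large.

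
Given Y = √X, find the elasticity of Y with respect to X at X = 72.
Elasticity = 1/2

Elasticity = (dY/dX) · (X/Y)

dY/dX = 1/(2·√X)
At X = 72: dY/dX = √2/24, Y = 6·√2

Elasticity = (√2/24) · (72 / (6·√2)) = 1/2

Interpretation: for a small percentage change in X, the percentage change in Y is approximately 0.50 times as large.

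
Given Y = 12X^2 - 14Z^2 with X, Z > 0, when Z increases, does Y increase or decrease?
Y decreases

Taking the partial derivative:
∂Y/∂Z = -28Z

∂Y/∂Z = -28Z < 0 (assuming positive values)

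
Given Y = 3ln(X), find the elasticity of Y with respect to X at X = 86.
Elasticity = 1/ln(86) ≈ 0.2245

Elasticity = (dY/dX) · (X/Y)

dY/dX = 3/X
At X = 86: dY/dX = 3/86, Y = 3·ln(86)

Elasticity = (3/86) · (86 / (3·ln(86))) = 1/ln(86) ≈ 0.2245

Interpretation: for a small percentage change in X, the percentage change in Y is approximately 0.22 times as large.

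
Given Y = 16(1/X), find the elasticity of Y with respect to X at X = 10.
Elasticity = -1

Elasticity = (dY/dX) · (X/Y)

dY/dX = -16/X²
At X = 10: dY/dX = -4/25, Y = 8/5

Elasticity = (-4/25) · (10 / (8/5)) = -1

Interpretation: for a small percentage change in X, the percentage change in Y is approximately -1.00 times as large.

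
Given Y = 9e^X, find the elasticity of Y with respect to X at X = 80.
Elasticity = 80

Elasticity = (dY/dX) · (X/Y)

dY/dX = 9·e^X
At X = 80: dY/dX = 9·e^80, Y = 9·e^80

Elasticity = (9·e^80) · (80 / (9·e^80)) = 80

Interpretation: for a small percentage change in X, the percentage change in Y is approximately 80.00 times as large.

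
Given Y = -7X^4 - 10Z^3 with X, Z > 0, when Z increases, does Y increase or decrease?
Y decreases

Taking the partial derivative:
∂Y/∂Z = -30Z^2

∂Y/∂Z = -30Z^2 < 0 (assuming positive values)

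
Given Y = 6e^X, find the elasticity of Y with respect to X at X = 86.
Elasticity = 86

Elasticity = (dY/dX) · (X/Y)

dY/dX = 6·e^X
At X = 86: dY/dX = 6·e^86, Y = 6·e^86

Elasticity = (6·e^86) · (86 / (6·e^86)) = 86

Interpretation: for a small percentage change in X, the percentage change in Y is approximately 86.00 times as large.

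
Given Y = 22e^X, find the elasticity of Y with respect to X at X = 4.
Elasticity = 4

Elasticity = (dY/dX) · (X/Y)

dY/dX = 22·e^X
At X = 4: dY/dX = 22·e^4, Y = 22·e^4

Elasticity = (22·e^4) · (4 / (22·e^4)) = 4

Interpretation: for a small percentage change in X, the percentage change in Y is approximately 4.00 times as large.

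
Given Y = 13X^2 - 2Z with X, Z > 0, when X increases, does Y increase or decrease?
Y increases

Taking the partial derivative:
∂Y/∂X = 26X

∂Y/∂X = 26X > 0 (assuming positive values)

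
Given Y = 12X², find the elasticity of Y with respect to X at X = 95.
Elasticity = 2

Elasticity = (dY/dX) · (X/Y)

dY/dX = 24·X
At X = 95: dY/dX = 2280, Y = 108300

Elasticity = 2280 · (95 / 108300) = 2

Interpretation: for a small percentage change in X, the percentage change in Y is approximately 2.00 times as large.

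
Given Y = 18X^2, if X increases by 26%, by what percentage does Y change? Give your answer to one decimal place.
58.8%

For Y = 18X^2:
If X → X(1 + 0.26)
Then Y → Y · (1 + 0.26)^2
     = Y · 1.5876

Percentage change = ((1 + 0.26)^2 − 1) × 100% ≈ 58.8%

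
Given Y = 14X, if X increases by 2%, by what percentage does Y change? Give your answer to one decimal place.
2.0%

For Y = 14X:
If X → X(1 + 0.02)
Then Y → Y · (1 + 0.02)^1
     = Y · 1.0200

Percentage change = ((1 + 0.02)^1 − 1) × 100% = 2.0%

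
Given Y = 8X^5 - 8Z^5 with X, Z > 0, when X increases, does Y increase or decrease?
Y increases

Taking the partial derivative:
∂Y/∂X = 40X^4

∂Y/∂X = 40X^4 > 0 (assuming positive values)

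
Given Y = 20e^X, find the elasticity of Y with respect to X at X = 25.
Elasticity = 25

Elasticity = (dY/dX) · (X/Y)

dY/dX = 20·e^X
At X = 25: dY/dX = 20·e^25, Y = 20·e^25

Elasticity = (20·e^25) · (25 / (20·e^25)) = 25

Interpretation: for a small percentage change in X, the percentage change in Y is approximately 25.00 times as large.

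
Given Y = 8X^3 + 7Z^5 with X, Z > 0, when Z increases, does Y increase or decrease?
Y increases

Taking the partial derivative:
∂Y/∂Z = 35Z^4

∂Y/∂Z = 35Z^4 > 0 (assuming positive values)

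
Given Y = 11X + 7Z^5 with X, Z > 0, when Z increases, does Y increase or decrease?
Y increases

Taking the partial derivative:
∂Y/∂Z = 35Z^4

∂Y/∂Z = 35Z^4 > 0 (assuming positive values)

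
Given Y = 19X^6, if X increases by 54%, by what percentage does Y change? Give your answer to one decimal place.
1233.9%

For Y = 19X^6:
If X → X(1 + 0.54)
Then Y → Y · (1 + 0.54)^6
     ≈ Y · 13.3390

Percentage change = ((1 + 0.54)^6 − 1) × 100% ≈ 1233.9%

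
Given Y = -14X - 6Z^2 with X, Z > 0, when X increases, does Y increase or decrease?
Y decreases

Taking the partial derivative:
∂Y/∂X = -14

∂Y/∂X = -14 < 0 (assuming positive values)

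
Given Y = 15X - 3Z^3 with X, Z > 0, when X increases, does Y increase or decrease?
Y increases

Taking the partial derivative:
∂Y/∂X = 15

∂Y/∂X = 15 > 0 (assuming positive values)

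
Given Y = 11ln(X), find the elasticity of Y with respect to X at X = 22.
Elasticity = 1/ln(22) ≈ 0.3235

Elasticity = (dY/dX) · (X/Y)

dY/dX = 11/X
At X = 22: dY/dX = 1/2, Y = 11·ln(22)

Elasticity = (1/2) · (22 / (11·ln(22))) = 1/ln(22) ≈ 0.3235

Interpretation: for a small percentage change in X, the percentage change in Y is approximately 0.32 times as large.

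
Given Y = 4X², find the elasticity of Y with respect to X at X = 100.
Elasticity = 2

Elasticity = (dY/dX) · (X/Y)

dY/dX = 8·X
At X = 100: dY/dX = 800, Y = 40000

Elasticity = 800 · (100 / 40000) = 2

Interpretation: for a small percentage change in X, the percentage change in Y is approximately 2.00 times as large.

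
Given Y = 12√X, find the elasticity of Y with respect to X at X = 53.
Elasticity = 1/2

Elasticity = (dY/dX) · (X/Y)

dY/dX = 6/√X
At X = 53: dY/dX = 6·√53/53, Y = 12·√53

Elasticity = (6·√53/53) · (53 / (12·√53)) = 1/2

Interpretation: for a small percentage change in X, the percentage change in Y is approximately 0.50 times as large.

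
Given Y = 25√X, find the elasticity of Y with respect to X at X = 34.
Elasticity = 1/2

Elasticity = (dY/dX) · (X/Y)

dY/dX = 25/(2·√X)
At X = 34: dY/dX = 25·√34/68, Y = 25·√34

Elasticity = (25·√34/68) · (34 / (25·√34)) = 1/2

Interpretation: for a small percentage change in X, the percentage change in Y is approximately 0.50 times as large.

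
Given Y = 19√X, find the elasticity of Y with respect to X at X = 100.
Elasticity = 1/2

Elasticity = (dY/dX) · (X/Y)

dY/dX = 19/(2·√X)
At X = 100: dY/dX = 19/20, Y = 190

Elasticity = (19/20) · (100 / 190) = 1/2

Interpretation: for a small percentage change in X, the percentage change in Y is approximately 0.50 times as large.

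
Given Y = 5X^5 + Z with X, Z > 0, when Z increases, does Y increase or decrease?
Y increases

Taking the partial derivative:
∂Y/∂Z = 1

∂Y/∂Z = 1 > 0 (assuming positive values)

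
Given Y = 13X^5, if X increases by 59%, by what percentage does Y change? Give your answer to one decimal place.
916.2%

For Y = 13X^5:
If X → X(1 + 0.59)
Then Y → Y · (1 + 0.59)^5
     ≈ Y · 10.1622

Percentage change = ((1 + 0.59)^5 − 1) × 100% ≈ 916.2%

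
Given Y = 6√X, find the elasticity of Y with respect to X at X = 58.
Elasticity = 1/2

Elasticity = (dY/dX) · (X/Y)

dY/dX = 3/√X
At X = 58: dY/dX = 3·√58/58, Y = 6·√58

Elasticity = (3·√58/58) · (58 / (6·√58)) = 1/2

Interpretation: for a small percentage change in X, the percentage change in Y is approximately 0.50 times as large.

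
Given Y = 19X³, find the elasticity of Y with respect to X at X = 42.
Elasticity = 3

Elasticity = (dY/dX) · (X/Y)

dY/dX = 57·X²
At X = 42: dY/dX = 100548, Y = 1407672

Elasticity = 100548 · (42 / 1407672) = 3

Interpretation: for a small percentage change in X, the percentage change in Y is approximately 3.00 times as large.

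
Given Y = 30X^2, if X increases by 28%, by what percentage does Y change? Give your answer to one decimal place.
63.8%

For Y = 30X^2:
If X → X(1 + 0.28)
Then Y → Y · (1 + 0.28)^2
     = Y · 1.6384

Percentage change = ((1 + 0.28)^2 − 1) × 100% ≈ 63.8%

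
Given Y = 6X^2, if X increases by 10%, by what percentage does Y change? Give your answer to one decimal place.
21.0%

For Y = 6X^2:
If X → X(1 + 0.1)
Then Y → Y · (1 + 0.1)^2
     = Y · 1.2100

Percentage change = ((1 + 0.1)^2 − 1) × 100% = 21.0%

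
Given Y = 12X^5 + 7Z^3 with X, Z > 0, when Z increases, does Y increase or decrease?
Y increases

Taking the partial derivative:
∂Y/∂Z = 21Z^2

∂Y/∂Z = 21Z^2 > 0 (assuming positive values)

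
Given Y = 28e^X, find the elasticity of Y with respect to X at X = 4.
Elasticity = 4

Elasticity = (dY/dX) · (X/Y)

dY/dX = 28·e^X
At X = 4: dY/dX = 28·e^4, Y = 28·e^4

Elasticity = (28·e^4) · (4 / (28·e^4)) = 4

Interpretation: for a small percentage change in X, the percentage change in Y is approximately 4.00 times as large.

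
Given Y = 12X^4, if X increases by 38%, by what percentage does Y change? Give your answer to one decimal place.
262.7%

For Y = 12X^4:
If X → X(1 + 0.38)
Then Y → Y · (1 + 0.38)^4
     ≈ Y · 3.6267

Percentage change = ((1 + 0.38)^4 − 1) × 100% ≈ 262.7%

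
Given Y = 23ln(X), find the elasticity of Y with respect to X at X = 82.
Elasticity = 1/ln(82) ≈ 0.2269

Elasticity = (dY/dX) · (X/Y)

dY/dX = 23/X
At X = 82: dY/dX = 23/82, Y = 23·ln(82)

Elasticity = (23/82) · (82 / (23·ln(82))) = 1/ln(82) ≈ 0.2269

Interpretation: for a small percentage change in X, the percentage change in Y is approximately 0.23 times as large.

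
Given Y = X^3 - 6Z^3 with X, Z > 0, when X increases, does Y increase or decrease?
Y increases

Taking the partial derivative:
∂Y/∂X = 3X^2

∂Y/∂X = 3X^2 > 0 (assuming positive values)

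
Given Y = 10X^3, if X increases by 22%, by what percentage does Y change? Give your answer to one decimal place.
81.6%

For Y = 10X^3:
If X → X(1 + 0.22)
Then Y → Y · (1 + 0.22)^3
     ≈ Y · 1.8158

Percentage change = ((1 + 0.22)^3 − 1) × 100% ≈ 81.6%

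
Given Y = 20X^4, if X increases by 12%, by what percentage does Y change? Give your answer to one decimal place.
57.4%

For Y = 20X^4:
If X → X(1 + 0.12)
Then Y → Y · (1 + 0.12)^4
     ≈ Y · 1.5735

Percentage change = ((1 + 0.12)^4 − 1) × 100% ≈ 57.4%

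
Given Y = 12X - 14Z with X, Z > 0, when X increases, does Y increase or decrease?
Y increases

Taking the partial derivative:
∂Y/∂X = 12

∂Y/∂X = 12 > 0 (assuming positive values)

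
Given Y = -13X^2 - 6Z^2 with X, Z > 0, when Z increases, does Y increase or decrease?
Y decreases

Taking the partial derivative:
∂Y/∂Z = -12Z

∂Y/∂Z = -12Z < 0 (assuming positive values)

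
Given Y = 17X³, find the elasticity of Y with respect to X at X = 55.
Elasticity = 3

Elasticity = (dY/dX) · (X/Y)

dY/dX = 51·X²
At X = 55: dY/dX = 154275, Y = 2828375

Elasticity = 154275 · (55 / 2828375) = 3

Interpretation: for a small percentage change in X, the percentage change in Y is approximately 3.00 times as large.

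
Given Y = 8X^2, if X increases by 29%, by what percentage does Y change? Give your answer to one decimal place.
66.4%

For Y = 8X^2:
If X → X(1 + 0.29)
Then Y → Y · (1 + 0.29)^2
     = Y · 1.6641

Percentage change = ((1 + 0.29)^2 − 1) × 100% ≈ 66.4%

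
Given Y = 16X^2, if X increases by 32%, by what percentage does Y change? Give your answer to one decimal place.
74.2%

For Y = 16X^2:
If X → X(1 + 0.32)
Then Y → Y · (1 + 0.32)^2
     = Y · 1.7424

Percentage change = ((1 + 0.32)^2 − 1) × 100% ≈ 74.2%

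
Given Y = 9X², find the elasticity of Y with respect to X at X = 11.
Elasticity = 2

Elasticity = (dY/dX) · (X/Y)

dY/dX = 18·X
At X = 11: dY/dX = 198, Y = 1089

Elasticity = 198 · (11 / 1089) = 2

Interpretation: for a small percentage change in X, the percentage change in Y is approximately 2.00 times as large.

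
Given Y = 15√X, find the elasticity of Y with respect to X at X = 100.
Elasticity = 1/2

Elasticity = (dY/dX) · (X/Y)

dY/dX = 15/(2·√X)
At X = 100: dY/dX = 3/4, Y = 150

Elasticity = (3/4) · (100 / 150) = 1/2

Interpretation: for a small percentage change in X, the percentage change in Y is approximately 0.50 times as large.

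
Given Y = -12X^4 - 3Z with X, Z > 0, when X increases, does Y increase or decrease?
Y decreases

Taking the partial derivative:
∂Y/∂X = -48X^3

∂Y/∂X = -48X^3 < 0 (assuming positive values)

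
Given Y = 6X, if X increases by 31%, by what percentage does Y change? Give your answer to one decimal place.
31.0%

For Y = 6X:
If X → X(1 + 0.31)
Then Y → Y · (1 + 0.31)^1
     = Y · 1.3100

Percentage change = ((1 + 0.31)^1 − 1) × 100% = 31.0%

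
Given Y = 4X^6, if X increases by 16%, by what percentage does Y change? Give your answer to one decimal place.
143.6%

For Y = 4X^6:
If X → X(1 + 0.16)
Then Y → Y · (1 + 0.16)^6
     ≈ Y · 2.4364

Percentage change = ((1 + 0.16)^6 − 1) × 100% ≈ 143.6%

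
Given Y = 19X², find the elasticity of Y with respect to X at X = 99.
Elasticity = 2

Elasticity = (dY/dX) · (X/Y)

dY/dX = 38·X
At X = 99: dY/dX = 3762, Y = 186219

Elasticity = 3762 · (99 / 186219) = 2

Interpretation: for a small percentage change in X, the percentage change in Y is approximately 2.00 times as large.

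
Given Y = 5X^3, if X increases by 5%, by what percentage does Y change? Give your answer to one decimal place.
15.8%

For Y = 5X^3:
If X → X(1 + 0.05)
Then Y → Y · (1 + 0.05)^3
     ≈ Y · 1.1576

Percentage change = ((1 + 0.05)^3 − 1) × 100% ≈ 15.8%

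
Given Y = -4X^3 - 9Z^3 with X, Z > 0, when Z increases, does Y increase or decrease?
Y decreases

Taking the partial derivative:
∂Y/∂Z = -27Z^2

∂Y/∂Z = -27Z^2 < 0 (assuming positive values)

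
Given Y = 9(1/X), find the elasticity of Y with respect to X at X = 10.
Elasticity = -1

Elasticity = (dY/dX) · (X/Y)

dY/dX = -9/X²
At X = 10: dY/dX = -9/100, Y = 9/10

Elasticity = (-9/100) · (10 / (9/10)) = -1

Interpretation: for a small percentage change in X, the percentage change in Y is approximately -1.00 times as large.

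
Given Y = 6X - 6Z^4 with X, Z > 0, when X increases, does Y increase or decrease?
Y increases

Taking the partial derivative:
∂Y/∂X = 6

∂Y/∂X = 6 > 0 (assuming positive values)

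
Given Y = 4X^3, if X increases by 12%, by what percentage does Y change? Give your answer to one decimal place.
40.5%

For Y = 4X^3:
If X → X(1 + 0.12)
Then Y → Y · (1 + 0.12)^3
     ≈ Y · 1.4049

Percentage change = ((1 + 0.12)^3 − 1) × 100% ≈ 40.5%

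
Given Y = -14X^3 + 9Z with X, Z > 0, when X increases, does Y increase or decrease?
Y decreases

Taking the partial derivative:
∂Y/∂X = -42X^2

∂Y/∂X = -42X^2 < 0 (assuming positive values)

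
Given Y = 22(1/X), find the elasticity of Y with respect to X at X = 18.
Elasticity = -1

Elasticity = (dY/dX) · (X/Y)

dY/dX = -22/X²
At X = 18: dY/dX = -11/162, Y = 11/9

Elasticity = (-11/162) · (18 / (11/9)) = -1

Interpretation: for a small percentage change in X, the percentage change in Y is approximately -1.00 times as large.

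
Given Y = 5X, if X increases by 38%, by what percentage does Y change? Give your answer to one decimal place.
38.0%

For Y = 5X:
If X → X(1 + 0.38)
Then Y → Y · (1 + 0.38)^1
     = Y · 1.3800

Percentage change = ((1 + 0.38)^1 − 1) × 100% = 38.0%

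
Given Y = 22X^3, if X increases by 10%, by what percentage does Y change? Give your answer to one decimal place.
33.1%

For Y = 22X^3:
If X → X(1 + 0.1)
Then Y → Y · (1 + 0.1)^3
     = Y · 1.3310

Percentage change = ((1 + 0.1)^3 − 1) × 100% = 33.1%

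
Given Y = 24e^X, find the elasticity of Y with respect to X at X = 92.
Elasticity = 92

Elasticity = (dY/dX) · (X/Y)

dY/dX = 24·e^X
At X = 92: dY/dX = 24·e^92, Y = 24·e^92

Elasticity = (24·e^92) · (92 / (24·e^92)) = 92

Interpretation: for a small percentage change in X, the percentage change in Y is approximately 92.00 times as large.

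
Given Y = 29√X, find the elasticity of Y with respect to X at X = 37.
Elasticity = 1/2

Elasticity = (dY/dX) · (X/Y)

dY/dX = 29/(2·√X)
At X = 37: dY/dX = 29·√37/74, Y = 29·√37

Elasticity = (29·√37/74) · (37 / (29·√37)) = 1/2

Interpretation: for a small percentage change in X, the percentage change in Y is approximately 0.50 times as large.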